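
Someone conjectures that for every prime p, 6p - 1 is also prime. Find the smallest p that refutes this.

Check each prime p in order until 6p - 1 is not prime.
p = 2: 6p - 1 = 11, prime.
p = 3: 6p - 1 = 17, prime.
p = 5: 6p - 1 = 29, prime.
p = 7: 6p - 1 = 41, prime.
p = 11: 6p - 1 = 65 = 5 × 13, not prime.

p = 11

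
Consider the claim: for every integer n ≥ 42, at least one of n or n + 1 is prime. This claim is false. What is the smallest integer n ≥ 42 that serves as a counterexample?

n = 44

Check each integer n ≥ 42 in order until n, n + 1 are both composite.
For n = 42, 43 the conclusion holds.
n = 44: 44 = 2 × 22; 45 = 3 × 15 — both composite.
Thus n = 44 disproves the claim, and no smaller n works.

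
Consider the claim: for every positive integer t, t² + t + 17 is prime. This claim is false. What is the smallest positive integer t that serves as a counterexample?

For t = 1, 2, 3, 4, …, 13, 14, 15 the conclusion holds.
t = 16: t² + t + 17 = 289 = 17 × 17, composite.
Thus t = 16 disproves the claim, and no smaller t works.

t = 16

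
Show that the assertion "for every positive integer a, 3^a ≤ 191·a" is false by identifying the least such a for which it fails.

A counterexample is any positive integer a such that 3^a > 191·a; we check each in order.
The first 6 eligible values, up to a = 6, all satisfy the conclusion.
a = 7: 3^a = 2187 and 191·a = 1337, so 2187 > 1337.
Hence a = 7 is a counterexample.

a = 7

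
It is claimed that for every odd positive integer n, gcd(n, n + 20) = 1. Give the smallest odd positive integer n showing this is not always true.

n = 1: gcd(1, 21) = 1.
n = 3: gcd(3, 23) = 1.
n = 5: gcd(5, 25) = 5.

n = 5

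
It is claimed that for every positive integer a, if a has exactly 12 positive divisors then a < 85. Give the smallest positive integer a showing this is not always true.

We need the least positive integer a for which a has exactly 12 positive divisors but the claim fails.
a = 60: τ(60) = 12; 60 < 85.
a = 72: τ(72) = 12; 72 < 85.
a = 84: τ(84) = 12; 84 < 85.
a = 90: τ(90) = 12; 90 ≥ 85.
Hence a = 90 is a counterexample.

a = 90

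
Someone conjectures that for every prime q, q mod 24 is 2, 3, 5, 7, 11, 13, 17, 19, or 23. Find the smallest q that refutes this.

For q = 2, 3, 5, 7, …, 61, 67, 71 the conclusion holds.
q = 73: 73 mod 24 = 1 — not in {2, 3, 5, 7, 11, 13, 17, 19, 23}.
Hence q = 73 is a counterexample.

q = 73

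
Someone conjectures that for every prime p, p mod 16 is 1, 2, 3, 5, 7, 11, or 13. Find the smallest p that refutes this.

p = 31

Check each prime p in order until the claim fails.
For p = 2, 3, 5, 7, 11, 13, 17, 19, 23, 29 the conclusion holds.
p = 31: 31 mod 16 = 15 — not in {1, 2, 3, 5, 7, 11, 13}.
Thus p = 31 disproves the claim, and no smaller p works.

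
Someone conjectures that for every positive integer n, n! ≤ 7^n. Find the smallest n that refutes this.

A counterexample is any positive integer n such that n! > 7^n; we check each in order.
For n = 1, 2, 3, 4, …, 14, 15, 16 the conclusion holds.
n = 17: n! = 355687428096000 and 7^n = 232630513987207, so 355687428096000 > 232630513987207.

n = 17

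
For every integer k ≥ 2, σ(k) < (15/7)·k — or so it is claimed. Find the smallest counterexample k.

A counterexample is any integer k ≥ 2 such that the claim fails; we check each in order.
For k = 2, 3, 4, 5, 6, 7, 8, 9, 10, 11 the conclusion holds.
k = 12: σ(12) = 28; 28 ≥ 180/7.

k = 12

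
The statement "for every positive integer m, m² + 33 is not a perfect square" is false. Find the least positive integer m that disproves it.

A counterexample is any positive integer m such that m² + 33 is a perfect square; we check each in order.
m = 1: 1² + 33 = 34, not a perfect square.
m = 2: 2² + 33 = 37, not a perfect square.
m = 3: 3² + 33 = 42, not a perfect square.
m = 4: 4² + 33 = 49 = 7², a perfect square.

m = 4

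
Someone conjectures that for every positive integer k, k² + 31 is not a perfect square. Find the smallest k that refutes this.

A counterexample is any positive integer k such that k² + 31 is a perfect square; we check each in order.
The first 14 eligible values, up to k = 14, all satisfy the conclusion.
k = 15: 15² + 31 = 256 = 16², a perfect square.
So k = 15 is the smallest counterexample.

k = 15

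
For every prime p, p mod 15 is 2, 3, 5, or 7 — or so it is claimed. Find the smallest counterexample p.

p = 11

The first 4 eligible values, up to p = 7, all satisfy the conclusion.
p = 11: 11 mod 15 = 11 — not in {2, 3, 5, 7}.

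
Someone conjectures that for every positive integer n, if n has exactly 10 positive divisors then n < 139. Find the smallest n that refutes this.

n = 162

We need the least positive integer n for which n has exactly 10 positive divisors but the claim fails.
n = 48: τ(48) = 10; 48 < 139.
n = 80: τ(80) = 10; 80 < 139.
n = 112: τ(112) = 10; 112 < 139.
n = 162: τ(162) = 10; 162 ≥ 139.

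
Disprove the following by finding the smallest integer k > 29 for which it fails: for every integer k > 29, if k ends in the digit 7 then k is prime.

k = 57

We need the least integer k > 29 for which k ends in the digit 7 but k is not prime.
k = 37: 37 ends in 7 and is prime.
k = 47: 47 ends in 7 and is prime.
k = 57: 57 ends in 7; 57 = 3 × 19, composite.
So k = 57 is the smallest counterexample.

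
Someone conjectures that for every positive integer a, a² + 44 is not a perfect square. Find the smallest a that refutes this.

a = 10

We need the least positive integer a for which a² + 44 is a perfect square.
The first 9 eligible values, up to a = 9, all satisfy the conclusion.
a = 10: 10² + 44 = 144 = 12², a perfect square.
Hence a = 10 is a counterexample.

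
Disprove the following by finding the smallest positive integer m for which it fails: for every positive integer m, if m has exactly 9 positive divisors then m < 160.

m = 196

Check each positive integer m in order until m has exactly 9 positive divisors but the claim fails.
For m = 36, 100 the conclusion holds.
m = 196: τ(196) = 9; 196 ≥ 160.
Hence m = 196 is a counterexample.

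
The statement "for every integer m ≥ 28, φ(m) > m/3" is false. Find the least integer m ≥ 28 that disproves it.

m = 30

We need the least integer m ≥ 28 for which the claim fails.
For m = 28, 29 the conclusion holds.
m = 30: φ(30) = 8 and 30/3 = 10, so φ(30) ≤ 30/3.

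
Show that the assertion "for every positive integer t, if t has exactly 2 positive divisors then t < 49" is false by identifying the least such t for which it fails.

t = 53

Check each positive integer t in order until t has exactly 2 positive divisors but the claim fails.
For t = 2, 3, 5, 7, …, 41, 43, 47 the conclusion holds.
t = 53: τ(53) = 2; 53 ≥ 49.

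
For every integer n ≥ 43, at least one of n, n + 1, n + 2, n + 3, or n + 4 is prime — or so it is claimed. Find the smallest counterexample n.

n = 48

A counterexample is any integer n ≥ 43 such that n, n + 1, n + 2, n + 3, n + 4 are all composite; we check each in order.
n = 43: 43 is prime.
n = 44: 47 is prime.
n = 45: 47 is prime.
n = 46: 47 is prime.
n = 47: 47 is prime.
n = 48: 48 = 2 × 24; 49 = 7 × 7; 50 = 2 × 25; 51 = 3 × 17; 52 = 2 × 26 — all composite.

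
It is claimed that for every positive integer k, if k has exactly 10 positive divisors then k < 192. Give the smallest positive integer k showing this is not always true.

We need the least positive integer k for which k has exactly 10 positive divisors but the claim fails.
The first 5 eligible values, up to k = 176, all satisfy the conclusion.
k = 208: τ(208) = 10; 208 ≥ 192.

k = 208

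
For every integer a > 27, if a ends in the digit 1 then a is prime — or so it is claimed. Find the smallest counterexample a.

For a = 31, 41 the conclusion holds.
a = 51: 51 ends in 1; 51 = 3 × 17, composite.

a = 51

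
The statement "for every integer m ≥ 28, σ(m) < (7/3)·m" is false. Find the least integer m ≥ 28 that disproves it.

We need the least integer m ≥ 28 for which the claim fails.
For m = 28, 29 the conclusion holds.
m = 30: σ(30) = 72; 72 ≥ 70.

m = 30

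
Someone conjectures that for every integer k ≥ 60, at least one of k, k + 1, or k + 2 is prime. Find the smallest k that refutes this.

We need the least integer k ≥ 60 for which k, k + 1, k + 2 are all composite.
k = 60: 61 is prime.
k = 61: 61 is prime.
k = 62: 62 = 2 × 31; 63 = 3 × 21; 64 = 2 × 32 — all composite.

k = 62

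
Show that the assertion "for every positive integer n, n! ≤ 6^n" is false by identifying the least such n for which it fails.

n = 14

A counterexample is any positive integer n such that n! > 6^n; we check each in order.
For n = 1, 2, 3, 4, …, 11, 12, 13 the conclusion holds.
n = 14: n! = 87178291200 and 6^n = 78364164096, so 87178291200 > 78364164096.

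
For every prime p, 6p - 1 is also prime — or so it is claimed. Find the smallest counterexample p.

p = 11

For p = 2, 3, 5, 7 the conclusion holds.
p = 11: 6p - 1 = 65 = 5 × 13, not prime.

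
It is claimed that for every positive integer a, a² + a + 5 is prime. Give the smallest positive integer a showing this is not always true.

A counterexample is any positive integer a such that a² + a + 5 is not prime; we check each in order.
For a = 1, 2, 3 the conclusion holds.
a = 4: a² + a + 5 = 25 = 5 × 5, composite.
So a = 4 is the smallest counterexample.

a = 4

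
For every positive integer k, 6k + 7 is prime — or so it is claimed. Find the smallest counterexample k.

k = 3

A counterexample is any positive integer k such that 6k + 7 is not prime; we check each in order.
For k = 1, 2 the conclusion holds.
k = 3: 6k + 7 = 25 = 5 × 5, composite.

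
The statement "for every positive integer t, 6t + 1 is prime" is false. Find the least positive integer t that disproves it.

Check each positive integer t in order until 6t + 1 is not prime.
For t = 1, 2, 3 the conclusion holds.
t = 4: 6t + 1 = 25 = 5 × 5, composite.
So t = 4 is the smallest counterexample.

t = 4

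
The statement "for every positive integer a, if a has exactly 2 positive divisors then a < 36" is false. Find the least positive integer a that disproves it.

a = 37

A counterexample is any positive integer a such that a has exactly 2 positive divisors but the claim fails; we check each in order.
For a = 2, 3, 5, 7, …, 23, 29, 31 the conclusion holds.
a = 37: τ(37) = 2; 37 ≥ 36.
Thus a = 37 disproves the claim, and no smaller a works.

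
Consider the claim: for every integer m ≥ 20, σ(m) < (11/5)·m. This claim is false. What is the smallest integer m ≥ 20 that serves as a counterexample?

Check each integer m ≥ 20 in order until the claim fails.
m = 20: σ(20) = 42; 42 < 44.
m = 21: σ(21) = 32; 32 < 231/5.
m = 22: σ(22) = 36; 36 < 242/5.
m = 23: σ(23) = 24; 24 < 253/5.
m = 24: σ(24) = 60; 60 ≥ 264/5.

m = 24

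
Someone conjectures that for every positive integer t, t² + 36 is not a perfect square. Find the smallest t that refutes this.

t = 8

For t = 1, 2, 3, 4, 5, 6, 7 the conclusion holds.
t = 8: 8² + 36 = 100 = 10², a perfect square.
Hence t = 8 is a counterexample.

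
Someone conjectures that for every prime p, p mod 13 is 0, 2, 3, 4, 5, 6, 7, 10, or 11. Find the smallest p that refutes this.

We need the least prime p for which the claim fails.
For p = 2, 3, 5, 7, …, 37, 41, 43 the conclusion holds.
p = 47: 47 mod 13 = 8 — not in {0, 2, 3, 4, 5, 6, 7, 10, 11}.

p = 47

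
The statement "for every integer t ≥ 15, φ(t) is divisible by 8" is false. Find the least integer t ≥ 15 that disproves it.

We need the least integer t ≥ 15 for which φ(t) is not divisible by 8.
For t = 15, 16, 17 the conclusion holds.
t = 18: φ(18) = 6; 6 mod 8 = 6.

t = 18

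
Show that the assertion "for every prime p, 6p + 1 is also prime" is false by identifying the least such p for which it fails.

p = 19

p = 2: 6p + 1 = 13, prime.
p = 3: 6p + 1 = 19, prime.
p = 5: 6p + 1 = 31, prime.
p = 7: 6p + 1 = 43, prime.
p = 11: 6p + 1 = 67, prime.
p = 13: 6p + 1 = 79, prime.
p = 17: 6p + 1 = 103, prime.
p = 19: 6p + 1 = 115 = 5 × 23, not prime.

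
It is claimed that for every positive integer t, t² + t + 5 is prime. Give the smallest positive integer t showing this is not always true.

t = 4

A counterexample is any positive integer t such that t² + t + 5 is not prime; we check each in order.
For t = 1, 2, 3 the conclusion holds.
t = 4: t² + t + 5 = 25 = 5 × 5, composite.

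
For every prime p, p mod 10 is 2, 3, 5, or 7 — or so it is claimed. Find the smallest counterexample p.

p = 11

Check each prime p in order until the claim fails.
The first 4 eligible values, up to p = 7, all satisfy the conclusion.
p = 11: 11 mod 10 = 1 — not in {2, 3, 5, 7}.
So p = 11 is the smallest counterexample.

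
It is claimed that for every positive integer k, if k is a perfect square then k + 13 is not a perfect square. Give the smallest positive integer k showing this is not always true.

k = 36

The first 5 eligible values, up to k = 25, all satisfy the conclusion.
k = 36: 36 = 6² and 36 + 13 = 49 = 7².
So k = 36 is the smallest counterexample.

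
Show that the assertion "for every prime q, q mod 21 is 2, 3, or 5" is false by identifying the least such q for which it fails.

Check each prime q in order until the claim fails.
For q = 2, 3, 5 the conclusion holds.
q = 7: 7 mod 21 = 7 — not in {2, 3, 5}.

q = 7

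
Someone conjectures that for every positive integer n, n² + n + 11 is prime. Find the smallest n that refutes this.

The first 9 eligible values, up to n = 9, all satisfy the conclusion.
n = 10: n² + n + 11 = 121 = 11 × 11, composite.
So n = 10 is the smallest counterexample.

n = 10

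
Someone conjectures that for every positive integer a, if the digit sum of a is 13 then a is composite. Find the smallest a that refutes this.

Check each positive integer a in order until the digit sum of a is 13 but a is prime.
For a = 49, 58 the conclusion holds.
a = 67: digit sum 13; 67 is prime, not composite.
Thus a = 67 disproves the claim, and no smaller a works.

a = 67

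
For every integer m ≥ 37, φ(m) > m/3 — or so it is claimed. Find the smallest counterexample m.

m = 42

We need the least integer m ≥ 37 for which the claim fails.
For m = 37, 38, 39, 40, 41 the conclusion holds.
m = 42: φ(42) = 12 and 42/3 = 14, so φ(42) ≤ 42/3.
Hence m = 42 is a counterexample.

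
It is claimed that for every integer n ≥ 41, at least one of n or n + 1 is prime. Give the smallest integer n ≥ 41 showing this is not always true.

n = 44

n = 41: 41 is prime.
n = 42: 43 is prime.
n = 43: 43 is prime.
n = 44: 44 = 2 × 22; 45 = 3 × 15 — both composite.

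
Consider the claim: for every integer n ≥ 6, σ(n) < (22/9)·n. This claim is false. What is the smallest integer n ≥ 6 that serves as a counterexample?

n = 24

Check each integer n ≥ 6 in order until the claim fails.
The first 18 eligible values, up to n = 23, all satisfy the conclusion.
n = 24: σ(24) = 60; 60 ≥ 176/3.
Thus n = 24 disproves the claim, and no smaller n works.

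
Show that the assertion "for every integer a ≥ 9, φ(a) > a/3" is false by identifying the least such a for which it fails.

We need the least integer a ≥ 9 for which the claim fails.
a = 9: φ(9) = 6 and 9/3 = 3, so φ(9) > 9/3.
a = 10: φ(10) = 4 and 10/3 = 10/3, so φ(10) > 10/3.
a = 11: φ(11) = 10 and 11/3 = 11/3, so φ(11) > 11/3.
a = 12: φ(12) = 4 and 12/3 = 4, so φ(12) ≤ 12/3.
Hence a = 12 is a counterexample.

a = 12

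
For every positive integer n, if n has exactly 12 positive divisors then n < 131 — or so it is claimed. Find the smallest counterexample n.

We need the least positive integer n for which n has exactly 12 positive divisors but the claim fails.
n = 60: τ(60) = 12; 60 < 131.
n = 72: τ(72) = 12; 72 < 131.
n = 84: τ(84) = 12; 84 < 131.
n = 90: τ(90) = 12; 90 < 131.
n = 96: τ(96) = 12; 96 < 131.
n = 108: τ(108) = 12; 108 < 131.
n = 126: τ(126) = 12; 126 < 131.
n = 132: τ(132) = 12; 132 ≥ 131.
Thus n = 132 disproves the claim, and no smaller n works.

n = 132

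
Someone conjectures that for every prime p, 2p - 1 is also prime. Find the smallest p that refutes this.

p = 2: 2p - 1 = 3, prime.
p = 3: 2p - 1 = 5, prime.
p = 5: 2p - 1 = 9 = 3 × 3, not prime.
Hence p = 5 is a counterexample.

p = 5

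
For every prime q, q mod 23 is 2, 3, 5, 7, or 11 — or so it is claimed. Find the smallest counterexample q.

q = 13

q = 2: 2 mod 23 = 2.
q = 3: 3 mod 23 = 3.
q = 5: 5 mod 23 = 5.
q = 7: 7 mod 23 = 7.
q = 11: 11 mod 23 = 11.
q = 13: 13 mod 23 = 13 — not in {2, 3, 5, 7, 11}.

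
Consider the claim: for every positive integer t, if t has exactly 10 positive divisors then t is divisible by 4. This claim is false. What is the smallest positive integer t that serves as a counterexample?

Check each positive integer t in order until t has exactly 10 positive divisors but t is not divisible by 4.
For t = 48, 80, 112 the conclusion holds.
t = 162: τ(162) = 10; 162 mod 4 = 2.
Thus t = 162 disproves the claim, and no smaller t works.

t = 162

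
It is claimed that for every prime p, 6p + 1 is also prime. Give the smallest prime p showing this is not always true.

Check each prime p in order until 6p + 1 is not prime.
For p = 2, 3, 5, 7, 11, 13, 17 the conclusion holds.
p = 19: 6p + 1 = 115 = 5 × 23, not prime.
So p = 19 is the smallest counterexample.

p = 19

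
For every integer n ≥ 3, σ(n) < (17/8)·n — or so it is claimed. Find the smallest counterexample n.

For n = 3, 4, 5, 6, 7, 8, 9, 10, 11 the conclusion holds.
n = 12: σ(12) = 28; 28 ≥ 51/2.

n = 12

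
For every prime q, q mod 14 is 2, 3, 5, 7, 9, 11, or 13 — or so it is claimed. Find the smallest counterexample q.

q = 29

For q = 2, 3, 5, 7, 11, 13, 17, 19, 23 the conclusion holds.
q = 29: 29 mod 14 = 1 — not in {2, 3, 5, 7, 9, 11, 13}.
So q = 29 is the smallest counterexample.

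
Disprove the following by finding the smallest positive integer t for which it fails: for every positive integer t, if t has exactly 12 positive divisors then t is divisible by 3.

A counterexample is any positive integer t such that t has exactly 12 positive divisors but t is not divisible by 3; we check each in order.
For t = 60, 72, 84, 90, 96, 108, 126, 132 the conclusion holds.
t = 140: τ(140) = 12; 140 mod 3 = 2.

t = 140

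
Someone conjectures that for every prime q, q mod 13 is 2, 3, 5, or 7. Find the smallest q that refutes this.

q = 11

We need the least prime q for which the claim fails.
q = 2: 2 mod 13 = 2.
q = 3: 3 mod 13 = 3.
q = 5: 5 mod 13 = 5.
q = 7: 7 mod 13 = 7.
q = 11: 11 mod 13 = 11 — not in {2, 3, 5, 7}.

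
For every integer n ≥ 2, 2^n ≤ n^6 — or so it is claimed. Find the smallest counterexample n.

n = 30

For n = 2, 3, 4, 5, …, 27, 28, 29 the conclusion holds.
n = 30: 2^n = 1073741824 and n^6 = 729000000, so 1073741824 > 729000000.
Thus n = 30 disproves the claim, and no smaller n works.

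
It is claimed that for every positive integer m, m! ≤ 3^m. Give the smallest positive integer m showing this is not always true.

A counterexample is any positive integer m such that m! > 3^m; we check each in order.
The first 6 eligible values, up to m = 6, all satisfy the conclusion.
m = 7: m! = 5040 and 3^m = 2187, so 5040 > 2187.

m = 7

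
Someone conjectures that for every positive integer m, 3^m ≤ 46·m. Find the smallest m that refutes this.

m = 5

The first 4 eligible values, up to m = 4, all satisfy the conclusion.
m = 5: 3^m = 243 and 46·m = 230, so 243 > 230.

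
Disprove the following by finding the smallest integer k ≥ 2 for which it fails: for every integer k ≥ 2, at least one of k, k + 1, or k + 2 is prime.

k = 8

Check each integer k ≥ 2 in order until k, k + 1, k + 2 are all composite.
k = 2: 2 is prime.
k = 3: 3 is prime.
k = 4: 5 is prime.
k = 5: 5 is prime.
k = 6: 7 is prime.
k = 7: 7 is prime.
k = 8: 8 = 2 × 4; 9 = 3 × 3; 10 = 2 × 5 — all composite.
Hence k = 8 is a counterexample.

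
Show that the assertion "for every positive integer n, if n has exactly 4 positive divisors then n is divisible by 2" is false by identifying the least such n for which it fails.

n = 15

We need the least positive integer n for which n has exactly 4 positive divisors but n is not divisible by 2.
For n = 6, 8, 10, 14 the conclusion holds.
n = 15: τ(15) = 4; 15 mod 2 = 1.
Thus n = 15 disproves the claim, and no smaller n works.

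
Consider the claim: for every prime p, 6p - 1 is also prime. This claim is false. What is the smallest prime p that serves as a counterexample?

p = 11

p = 2: 6p - 1 = 11, prime.
p = 3: 6p - 1 = 17, prime.
p = 5: 6p - 1 = 29, prime.
p = 7: 6p - 1 = 41, prime.
p = 11: 6p - 1 = 65 = 5 × 13, not prime.
So p = 11 is the smallest counterexample.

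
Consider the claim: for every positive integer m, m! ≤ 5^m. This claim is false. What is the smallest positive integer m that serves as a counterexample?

A counterexample is any positive integer m such that m! > 5^m; we check each in order.
The first 11 eligible values, up to m = 11, all satisfy the conclusion.
m = 12: m! = 479001600 and 5^m = 244140625, so 479001600 > 244140625.
Thus m = 12 disproves the claim, and no smaller m works.

m = 12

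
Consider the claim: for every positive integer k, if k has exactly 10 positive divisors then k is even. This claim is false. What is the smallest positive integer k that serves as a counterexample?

k = 405

The first 9 eligible values, up to k = 368, all satisfy the conclusion.
k = 405: divisors of 405: 10 divisors; 405 is odd.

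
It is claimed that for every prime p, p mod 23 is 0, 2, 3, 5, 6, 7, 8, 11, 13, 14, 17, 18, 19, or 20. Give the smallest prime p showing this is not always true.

We need the least prime p for which the claim fails.
The first 14 eligible values, up to p = 43, all satisfy the conclusion.
p = 47: 47 mod 23 = 1 — not in {0, 2, 3, 5, 6, 7, 8, 11, 13, 14, 17, 18, 19, 20}.

p = 47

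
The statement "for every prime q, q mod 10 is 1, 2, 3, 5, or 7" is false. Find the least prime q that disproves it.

Check each prime q in order until the claim fails.
q = 2: 2 mod 10 = 2.
q = 3: 3 mod 10 = 3.
q = 5: 5 mod 10 = 5.
q = 7: 7 mod 10 = 7.
q = 11: 11 mod 10 = 1.
q = 13: 13 mod 10 = 3.
q = 17: 17 mod 10 = 7.
q = 19: 19 mod 10 = 9 — not in {1, 2, 3, 5, 7}.

q = 19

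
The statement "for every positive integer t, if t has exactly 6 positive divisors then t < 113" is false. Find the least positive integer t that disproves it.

Check each positive integer t in order until t has exactly 6 positive divisors but the claim fails.
For t = 12, 18, 20, 28, …, 92, 98, 99 the conclusion holds.
t = 116: τ(116) = 6; 116 ≥ 113.

t = 116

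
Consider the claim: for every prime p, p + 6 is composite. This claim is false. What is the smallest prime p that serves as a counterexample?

p = 5

Check each prime p in order until p + 6 is prime.
p = 2: p + 6 = 8 = 2 × 4, composite.
p = 3: p + 6 = 9 = 3 × 3, composite.
p = 5: p + 6 = 11, prime — not composite.
Thus p = 5 disproves the claim, and no smaller p works.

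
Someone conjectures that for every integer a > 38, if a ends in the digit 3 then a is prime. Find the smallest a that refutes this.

a = 63

a = 43: 43 ends in 3 and is prime.
a = 53: 53 ends in 3 and is prime.
a = 63: 63 ends in 3; 63 = 3 × 21, composite.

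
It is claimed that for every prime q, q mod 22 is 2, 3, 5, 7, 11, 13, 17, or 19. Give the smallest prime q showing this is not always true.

q = 23

q = 2: 2 mod 22 = 2.
q = 3: 3 mod 22 = 3.
q = 5: 5 mod 22 = 5.
q = 7: 7 mod 22 = 7.
q = 11: 11 mod 22 = 11.
q = 13: 13 mod 22 = 13.
q = 17: 17 mod 22 = 17.
q = 19: 19 mod 22 = 19.
q = 23: 23 mod 22 = 1 — not in {2, 3, 5, 7, 11, 13, 17, 19}.
Hence q = 23 is a counterexample.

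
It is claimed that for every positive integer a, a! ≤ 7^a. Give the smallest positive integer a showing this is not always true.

a = 17

We need the least positive integer a for which a! > 7^a.
For a = 1, 2, 3, 4, …, 14, 15, 16 the conclusion holds.
a = 17: a! = 355687428096000 and 7^a = 232630513987207, so 355687428096000 > 232630513987207.
So a = 17 is the smallest counterexample.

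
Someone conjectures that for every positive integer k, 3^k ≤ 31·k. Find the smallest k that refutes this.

We need the least positive integer k for which 3^k > 31·k.
k = 1: 3^k = 3 and 31·k = 31, so 3 ≤ 31.
k = 2: 3^k = 9 and 31·k = 62, so 9 ≤ 62.
k = 3: 3^k = 27 and 31·k = 93, so 27 ≤ 93.
k = 4: 3^k = 81 and 31·k = 124, so 81 ≤ 124.
k = 5: 3^k = 243 and 31·k = 155, so 243 > 155.
Hence k = 5 is a counterexample.

k = 5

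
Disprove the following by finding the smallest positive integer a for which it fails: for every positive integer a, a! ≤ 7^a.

We need the least positive integer a for which a! > 7^a.
The first 16 eligible values, up to a = 16, all satisfy the conclusion.
a = 17: a! = 355687428096000 and 7^a = 232630513987207, so 355687428096000 > 232630513987207.
Thus a = 17 disproves the claim, and no smaller a works.

a = 17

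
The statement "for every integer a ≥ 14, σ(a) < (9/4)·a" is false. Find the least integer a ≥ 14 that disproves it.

a = 24

Check each integer a ≥ 14 in order until the claim fails.
For a = 14, 15, 16, 17, 18, 19, 20, 21, 22, 23 the conclusion holds.
a = 24: σ(24) = 60; 60 ≥ 54.
Thus a = 24 disproves the claim, and no smaller a works.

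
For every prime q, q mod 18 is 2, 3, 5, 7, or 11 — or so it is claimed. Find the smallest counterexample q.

We need the least prime q for which the claim fails.
For q = 2, 3, 5, 7, 11 the conclusion holds.
q = 13: 13 mod 18 = 13 — not in {2, 3, 5, 7, 11}.

q = 13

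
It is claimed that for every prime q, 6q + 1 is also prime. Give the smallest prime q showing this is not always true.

q = 2: 6q + 1 = 13, prime.
q = 3: 6q + 1 = 19, prime.
q = 5: 6q + 1 = 31, prime.
q = 7: 6q + 1 = 43, prime.
q = 11: 6q + 1 = 67, prime.
q = 13: 6q + 1 = 79, prime.
q = 17: 6q + 1 = 103, prime.
q = 19: 6q + 1 = 115 = 5 × 23, not prime.

q = 19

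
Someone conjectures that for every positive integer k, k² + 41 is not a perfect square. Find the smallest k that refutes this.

k = 20

A counterexample is any positive integer k such that k² + 41 is a perfect square; we check each in order.
For k = 1, 2, 3, 4, …, 17, 18, 19 the conclusion holds.
k = 20: 20² + 41 = 441 = 21², a perfect square.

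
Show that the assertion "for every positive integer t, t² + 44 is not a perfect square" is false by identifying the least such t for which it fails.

t = 10

A counterexample is any positive integer t such that t² + 44 is a perfect square; we check each in order.
The first 9 eligible values, up to t = 9, all satisfy the conclusion.
t = 10: 10² + 44 = 144 = 12², a perfect square.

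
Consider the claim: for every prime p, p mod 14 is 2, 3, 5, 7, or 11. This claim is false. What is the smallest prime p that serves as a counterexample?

p = 13

Check each prime p in order until the claim fails.
p = 2: 2 mod 14 = 2.
p = 3: 3 mod 14 = 3.
p = 5: 5 mod 14 = 5.
p = 7: 7 mod 14 = 7.
p = 11: 11 mod 14 = 11.
p = 13: 13 mod 14 = 13 — not in {2, 3, 5, 7, 11}.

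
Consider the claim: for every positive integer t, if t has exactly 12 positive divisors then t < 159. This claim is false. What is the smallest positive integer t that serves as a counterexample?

A counterexample is any positive integer t such that t has exactly 12 positive divisors but the claim fails; we check each in order.
For t = 60, 72, 84, 90, …, 140, 150, 156 the conclusion holds.
t = 160: τ(160) = 12; 160 ≥ 159.
Thus t = 160 disproves the claim, and no smaller t works.

t = 160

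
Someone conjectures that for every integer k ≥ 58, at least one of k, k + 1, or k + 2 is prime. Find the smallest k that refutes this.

k = 62

For k = 58, 59, 60, 61 the conclusion holds.
k = 62: 62 = 2 × 31; 63 = 3 × 21; 64 = 2 × 32 — all composite.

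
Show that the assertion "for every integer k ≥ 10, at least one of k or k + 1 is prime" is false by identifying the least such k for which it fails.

Check each integer k ≥ 10 in order until k, k + 1 are both composite.
k = 10: 11 is prime.
k = 11: 11 is prime.
k = 12: 13 is prime.
k = 13: 13 is prime.
k = 14: 14 = 2 × 7; 15 = 3 × 5 — both composite.

k = 14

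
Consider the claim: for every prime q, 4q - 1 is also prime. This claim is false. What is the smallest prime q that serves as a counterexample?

q = 7

We need the least prime q for which 4q - 1 is not prime.
q = 2: 4q - 1 = 7, prime.
q = 3: 4q - 1 = 11, prime.
q = 5: 4q - 1 = 19, prime.
q = 7: 4q - 1 = 27 = 3 × 9, not prime.
So q = 7 is the smallest counterexample.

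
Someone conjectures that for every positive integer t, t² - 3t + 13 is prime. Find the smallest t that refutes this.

t = 12

A counterexample is any positive integer t such that t² - 3t + 13 is not prime; we check each in order.
The first 11 eligible values, up to t = 11, all satisfy the conclusion.
t = 12: t² - 3t + 13 = 121 = 11 × 11, composite.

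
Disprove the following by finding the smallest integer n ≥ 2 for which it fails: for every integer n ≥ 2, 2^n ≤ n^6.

For n = 2, 3, 4, 5, …, 27, 28, 29 the conclusion holds.
n = 30: 2^n = 1073741824 and n^6 = 729000000, so 1073741824 > 729000000.
Hence n = 30 is a counterexample.

n = 30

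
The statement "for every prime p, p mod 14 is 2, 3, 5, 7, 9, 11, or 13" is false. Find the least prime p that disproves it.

p = 29

Check each prime p in order until the claim fails.
The first 9 eligible values, up to p = 23, all satisfy the conclusion.
p = 29: 29 mod 14 = 1 — not in {2, 3, 5, 7, 9, 11, 13}.
Thus p = 29 disproves the claim, and no smaller p works.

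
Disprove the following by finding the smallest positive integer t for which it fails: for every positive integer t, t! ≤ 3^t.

t = 7

A counterexample is any positive integer t such that t! > 3^t; we check each in order.
For t = 1, 2, 3, 4, 5, 6 the conclusion holds.
t = 7: t! = 5040 and 3^t = 2187, so 5040 > 2187.
So t = 7 is the smallest counterexample.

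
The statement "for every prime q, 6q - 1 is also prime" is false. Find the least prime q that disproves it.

Check each prime q in order until 6q - 1 is not prime.
The first 4 eligible values, up to q = 7, all satisfy the conclusion.
q = 11: 6q - 1 = 65 = 5 × 13, not prime.
Hence q = 11 is a counterexample.

q = 11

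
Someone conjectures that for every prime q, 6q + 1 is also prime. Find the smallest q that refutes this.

We need the least prime q for which 6q + 1 is not prime.
q = 2: 6q + 1 = 13, prime.
q = 3: 6q + 1 = 19, prime.
q = 5: 6q + 1 = 31, prime.
q = 7: 6q + 1 = 43, prime.
q = 11: 6q + 1 = 67, prime.
q = 13: 6q + 1 = 79, prime.
q = 17: 6q + 1 = 103, prime.
q = 19: 6q + 1 = 115 = 5 × 23, not prime.

q = 19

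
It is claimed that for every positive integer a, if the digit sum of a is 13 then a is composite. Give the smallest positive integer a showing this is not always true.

a = 67

a = 49: digit sum 13; 49 is composite.
a = 58: digit sum 13; 58 is composite.
a = 67: digit sum 13; 67 is prime, not composite.
So a = 67 is the smallest counterexample.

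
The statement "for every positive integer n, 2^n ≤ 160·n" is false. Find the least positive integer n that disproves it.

n = 11

Check each positive integer n in order until 2^n > 160·n.
The first 10 eligible values, up to n = 10, all satisfy the conclusion.
n = 11: 2^n = 2048 and 160·n = 1760, so 2048 > 1760.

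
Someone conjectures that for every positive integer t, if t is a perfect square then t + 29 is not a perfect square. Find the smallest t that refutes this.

For t = 1, 4, 9, 16, …, 121, 144, 169 the conclusion holds.
t = 196: 196 = 14² and 196 + 29 = 225 = 15².
Thus t = 196 disproves the claim, and no smaller t works.

t = 196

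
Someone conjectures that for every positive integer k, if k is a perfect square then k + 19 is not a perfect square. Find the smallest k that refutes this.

k = 81

We need the least positive integer k for which k is a perfect square but k + 19 is a perfect square.
The first 8 eligible values, up to k = 64, all satisfy the conclusion.
k = 81: 81 = 9² and 81 + 19 = 100 = 10².
Hence k = 81 is a counterexample.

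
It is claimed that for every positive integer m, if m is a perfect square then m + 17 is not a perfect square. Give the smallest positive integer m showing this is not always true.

A counterexample is any positive integer m such that m is a perfect square but m + 17 is a perfect square; we check each in order.
For m = 1, 4, 9, 16, 25, 36, 49 the conclusion holds.
m = 64: 64 = 8² and 64 + 17 = 81 = 9².

m = 64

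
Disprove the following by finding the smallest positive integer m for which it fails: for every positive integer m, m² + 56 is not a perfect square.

Check each positive integer m in order until m² + 56 is a perfect square.
For m = 1, 2, 3, 4 the conclusion holds.
m = 5: 5² + 56 = 81 = 9², a perfect square.
Hence m = 5 is a counterexample.

m = 5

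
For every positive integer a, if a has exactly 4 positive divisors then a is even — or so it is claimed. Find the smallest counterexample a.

We need the least positive integer a for which a has exactly 4 positive divisors but a is odd.
a = 6: divisors of 6: 1, 2, 3, 6; 6 is even.
a = 8: divisors of 8: 1, 2, 4, 8; 8 is even.
a = 10: divisors of 10: 1, 2, 5, 10; 10 is even.
a = 14: divisors of 14: 1, 2, 7, 14; 14 is even.
a = 15: divisors of 15: 1, 3, 5, 15; 15 is odd.
Thus a = 15 disproves the claim, and no smaller a works.

a = 15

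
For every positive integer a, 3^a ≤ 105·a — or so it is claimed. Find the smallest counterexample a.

We need the least positive integer a for which 3^a > 105·a.
a = 1: 3^a = 3 and 105·a = 105, so 3 ≤ 105.
a = 2: 3^a = 9 and 105·a = 210, so 9 ≤ 210.
a = 3: 3^a = 27 and 105·a = 315, so 27 ≤ 315.
a = 4: 3^a = 81 and 105·a = 420, so 81 ≤ 420.
a = 5: 3^a = 243 and 105·a = 525, so 243 ≤ 525.
a = 6: 3^a = 729 and 105·a = 630, so 729 > 630.

a = 6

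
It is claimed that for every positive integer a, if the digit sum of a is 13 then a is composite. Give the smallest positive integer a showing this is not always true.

a = 67

A counterexample is any positive integer a such that the digit sum of a is 13 but a is prime; we check each in order.
For a = 49, 58 the conclusion holds.
a = 67: digit sum 13; 67 is prime, not composite.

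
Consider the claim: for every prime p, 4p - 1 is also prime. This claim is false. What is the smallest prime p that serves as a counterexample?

Check each prime p in order until 4p - 1 is not prime.
p = 2: 4p - 1 = 7, prime.
p = 3: 4p - 1 = 11, prime.
p = 5: 4p - 1 = 19, prime.
p = 7: 4p - 1 = 27 = 3 × 9, not prime.

p = 7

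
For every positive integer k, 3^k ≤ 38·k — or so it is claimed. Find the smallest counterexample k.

Check each positive integer k in order until 3^k > 38·k.
The first 4 eligible values, up to k = 4, all satisfy the conclusion.
k = 5: 3^k = 243 and 38·k = 190, so 243 > 190.

k = 5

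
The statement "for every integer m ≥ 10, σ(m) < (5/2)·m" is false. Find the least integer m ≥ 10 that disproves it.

m = 24

For m = 10, 11, 12, 13, …, 21, 22, 23 the conclusion holds.
m = 24: σ(24) = 60; 60 ≥ 60.
Thus m = 24 disproves the claim, and no smaller m works.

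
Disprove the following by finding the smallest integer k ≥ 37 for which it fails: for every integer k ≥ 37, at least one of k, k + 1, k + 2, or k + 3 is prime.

We need the least integer k ≥ 37 for which k, k + 1, k + 2, k + 3 are all composite.
For k = 37, 38, 39, 40, …, 45, 46, 47 the conclusion holds.
k = 48: 48 = 2 × 24; 49 = 7 × 7; 50 = 2 × 25; 51 = 3 × 17 — all composite.

k = 48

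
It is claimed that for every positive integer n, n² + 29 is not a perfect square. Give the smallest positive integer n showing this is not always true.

n = 14

We need the least positive integer n for which n² + 29 is a perfect square.
For n = 1, 2, 3, 4, …, 11, 12, 13 the conclusion holds.
n = 14: 14² + 29 = 225 = 15², a perfect square.
Thus n = 14 disproves the claim, and no smaller n works.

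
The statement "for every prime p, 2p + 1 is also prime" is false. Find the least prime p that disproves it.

p = 2: 2p + 1 = 5, prime.
p = 3: 2p + 1 = 7, prime.
p = 5: 2p + 1 = 11, prime.
p = 7: 2p + 1 = 15 = 3 × 5, not prime.
So p = 7 is the smallest counterexample.

p = 7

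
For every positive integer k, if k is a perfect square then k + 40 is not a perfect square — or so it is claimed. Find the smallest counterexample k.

k = 9

Check each positive integer k in order until k is a perfect square but k + 40 is a perfect square.
k = 1: 1 + 40 = 41, not a perfect square.
k = 4: 4 + 40 = 44, not a perfect square.
k = 9: 9 = 3² and 9 + 40 = 49 = 7².
So k = 9 is the smallest counterexample.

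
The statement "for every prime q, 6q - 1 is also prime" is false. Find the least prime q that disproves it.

q = 11

The first 4 eligible values, up to q = 7, all satisfy the conclusion.
q = 11: 6q - 1 = 65 = 5 × 13, not prime.
Hence q = 11 is a counterexample.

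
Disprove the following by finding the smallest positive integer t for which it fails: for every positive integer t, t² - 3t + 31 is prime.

t = 4

t = 1: t² - 3t + 31 = 29, prime.
t = 2: t² - 3t + 31 = 29, prime.
t = 3: t² - 3t + 31 = 31, prime.
t = 4: t² - 3t + 31 = 35 = 5 × 7, composite.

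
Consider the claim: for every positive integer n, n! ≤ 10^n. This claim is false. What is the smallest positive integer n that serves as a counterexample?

The first 24 eligible values, up to n = 24, all satisfy the conclusion.
n = 25: n! = 15511210043330985984000000 and 10^n = 10000000000000000000000000, so 15511210043330985984000000 > 10000000000000000000000000.
Thus n = 25 disproves the claim, and no smaller n works.

n = 25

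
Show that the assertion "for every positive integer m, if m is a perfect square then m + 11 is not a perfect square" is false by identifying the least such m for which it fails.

Check each positive integer m in order until m is a perfect square but m + 11 is a perfect square.
For m = 1, 4, 9, 16 the conclusion holds.
m = 25: 25 = 5² and 25 + 11 = 36 = 6².
So m = 25 is the smallest counterexample.

m = 25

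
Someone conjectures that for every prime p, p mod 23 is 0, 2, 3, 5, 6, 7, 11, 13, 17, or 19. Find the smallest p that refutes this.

p = 31

We need the least prime p for which the claim fails.
For p = 2, 3, 5, 7, 11, 13, 17, 19, 23, 29 the conclusion holds.
p = 31: 31 mod 23 = 8 — not in {0, 2, 3, 5, 6, 7, 11, 13, 17, 19}.
Hence p = 31 is a counterexample.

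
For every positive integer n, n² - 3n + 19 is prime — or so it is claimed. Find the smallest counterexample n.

n = 18

We need the least positive integer n for which n² - 3n + 19 is not prime.
The first 17 eligible values, up to n = 17, all satisfy the conclusion.
n = 18: n² - 3n + 19 = 289 = 17 × 17, composite.
Hence n = 18 is a counterexample.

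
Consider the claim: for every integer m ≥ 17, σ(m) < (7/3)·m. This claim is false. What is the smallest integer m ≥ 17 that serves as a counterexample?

A counterexample is any integer m ≥ 17 such that the claim fails; we check each in order.
The first 7 eligible values, up to m = 23, all satisfy the conclusion.
m = 24: σ(24) = 60; 60 ≥ 56.

m = 24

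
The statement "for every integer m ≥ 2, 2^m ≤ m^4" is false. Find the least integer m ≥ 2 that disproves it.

We need the least integer m ≥ 2 for which 2^m > m^4.
For m = 2, 3, 4, 5, …, 14, 15, 16 the conclusion holds.
m = 17: 2^m = 131072 and m^4 = 83521, so 131072 > 83521.
Thus m = 17 disproves the claim, and no smaller m works.

m = 17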